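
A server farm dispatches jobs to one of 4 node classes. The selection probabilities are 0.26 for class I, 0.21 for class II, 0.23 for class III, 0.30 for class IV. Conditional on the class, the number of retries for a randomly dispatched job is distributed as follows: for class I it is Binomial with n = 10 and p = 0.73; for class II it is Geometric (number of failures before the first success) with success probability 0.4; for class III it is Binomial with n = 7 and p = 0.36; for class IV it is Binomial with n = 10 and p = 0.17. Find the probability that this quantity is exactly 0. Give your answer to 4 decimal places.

Conditional on each class, P(X = 0): I: 2.05891e-06; II: 0.4; III: 0.0439805; IV: 0.15516.
By total probability, P(X = 0) = 0.26·2.05891e-06 + 0.21·0.4 + 0.23·0.0439805 + 0.3·0.15516 = 0.140664.

0.1407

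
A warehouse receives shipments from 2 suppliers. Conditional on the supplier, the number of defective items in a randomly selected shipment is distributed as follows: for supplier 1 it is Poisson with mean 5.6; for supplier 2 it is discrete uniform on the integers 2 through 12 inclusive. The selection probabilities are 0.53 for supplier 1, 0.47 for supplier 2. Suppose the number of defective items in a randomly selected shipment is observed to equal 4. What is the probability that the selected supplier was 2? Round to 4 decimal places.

0.3473

Likelihoods P(X=4 | ·): 1: 0.151528; 2: 0.0909091.
Posterior ∝ prior × likelihood. Numerator for 2: 0.47·0.0909091 = 0.0427273.
Normalizing constant: 0.53·0.151528 + 0.47·0.0909091 = 0.123037.
P(2 | observation) = 0.0427273 / 0.123037 = 0.347272.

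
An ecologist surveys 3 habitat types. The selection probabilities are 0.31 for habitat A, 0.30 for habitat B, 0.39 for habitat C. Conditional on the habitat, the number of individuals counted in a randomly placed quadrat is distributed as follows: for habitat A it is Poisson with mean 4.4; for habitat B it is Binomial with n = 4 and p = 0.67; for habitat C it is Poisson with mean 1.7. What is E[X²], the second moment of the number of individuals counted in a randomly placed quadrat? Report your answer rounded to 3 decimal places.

11.576

For each component E[X²] = Var + (mean)², giving A: 23.76; B: 8.0668; C: 4.59.
Overall E[X²] = 0.31·23.76 + 0.3·8.0668 + 0.39·4.59 = 11.5757.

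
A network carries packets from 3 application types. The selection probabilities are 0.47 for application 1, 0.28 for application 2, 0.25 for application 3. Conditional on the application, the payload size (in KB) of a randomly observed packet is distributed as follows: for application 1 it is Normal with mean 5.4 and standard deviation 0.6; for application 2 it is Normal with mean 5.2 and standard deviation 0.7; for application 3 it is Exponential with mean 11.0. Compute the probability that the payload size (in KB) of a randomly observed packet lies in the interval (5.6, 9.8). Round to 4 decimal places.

Conditional on each application, P(5.6 < X < 9.8): 1: 0.369441; 2: 0.283855; 3: 0.190759.
By total probability, P(5.6 < X < 9.8) = 0.47·0.369441 + 0.28·0.283855 + 0.25·0.190759 = 0.300806.

0.3008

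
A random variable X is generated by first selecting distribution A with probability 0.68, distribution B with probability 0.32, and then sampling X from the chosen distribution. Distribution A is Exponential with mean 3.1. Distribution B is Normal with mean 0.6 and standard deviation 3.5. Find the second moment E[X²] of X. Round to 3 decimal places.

For each component E[X²] = Var + (mean)², giving A: 19.22; B: 12.61.
Overall E[X²] = 0.68·19.22 + 0.32·12.61 = 17.1048.

17.105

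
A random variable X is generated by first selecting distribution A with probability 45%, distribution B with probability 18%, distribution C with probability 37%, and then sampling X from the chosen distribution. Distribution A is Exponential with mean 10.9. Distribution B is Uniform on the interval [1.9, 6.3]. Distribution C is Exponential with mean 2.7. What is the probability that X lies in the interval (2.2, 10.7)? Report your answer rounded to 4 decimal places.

Conditional on each component, P(2.2 < X < 10.7): A: 0.442538; B: 0.931818; C: 0.423715.
By total probability, P(2.2 < X < 10.7) = 0.45·0.442538 + 0.18·0.931818 + 0.37·0.423715 = 0.523644.

0.5236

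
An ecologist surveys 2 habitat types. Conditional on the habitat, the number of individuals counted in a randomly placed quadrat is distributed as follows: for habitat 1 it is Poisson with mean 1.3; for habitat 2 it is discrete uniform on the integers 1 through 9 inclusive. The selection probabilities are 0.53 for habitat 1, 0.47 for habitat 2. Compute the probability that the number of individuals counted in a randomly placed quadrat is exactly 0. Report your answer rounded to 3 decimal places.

Conditional on each habitat, P(X = 0): 1: 0.272532; 2: 0.
By total probability, P(X = 0) = 0.53·0.272532 + 0.47·0 = 0.144442.

0.144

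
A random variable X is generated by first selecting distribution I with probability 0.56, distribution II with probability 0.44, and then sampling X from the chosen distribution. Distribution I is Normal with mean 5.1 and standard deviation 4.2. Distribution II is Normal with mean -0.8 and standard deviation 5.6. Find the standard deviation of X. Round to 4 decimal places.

Per component, I: μ=5.1, E[X²]=43.65; II: μ=-0.8, E[X²]=32.
E[X] = 0.56·5.1 + 0.44·-0.8 = 2.504.
E[X²] = 0.56·43.65 + 0.44·32 = 38.524.
Var(X) = E[X²] − (E[X])² = 38.524 − 6.27002 = 32.254.
SD(X) = √32.254 = 5.67926.

5.6793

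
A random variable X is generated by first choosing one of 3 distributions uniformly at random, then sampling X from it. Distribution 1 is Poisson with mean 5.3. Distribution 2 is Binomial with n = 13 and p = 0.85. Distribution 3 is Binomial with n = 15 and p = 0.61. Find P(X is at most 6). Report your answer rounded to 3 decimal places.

Conditional on each component, P(X ≤ 6): 1: 0.717134; 2: 0.00126755; 3: 0.0819548.
By total probability, P(X ≤ 6) = 0.333333·0.717134 + 0.333333·0.00126755 + 0.333333·0.0819548 = 0.266785.

0.267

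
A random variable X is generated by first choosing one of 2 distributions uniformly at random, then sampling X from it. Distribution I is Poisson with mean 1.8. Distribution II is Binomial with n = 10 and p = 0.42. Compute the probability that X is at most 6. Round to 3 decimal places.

0.963

Conditional on each component, P(X ≤ 6): I: 0.997431; II: 0.928836.
By total probability, P(X ≤ 6) = 0.5·0.997431 + 0.5·0.928836 = 0.963133.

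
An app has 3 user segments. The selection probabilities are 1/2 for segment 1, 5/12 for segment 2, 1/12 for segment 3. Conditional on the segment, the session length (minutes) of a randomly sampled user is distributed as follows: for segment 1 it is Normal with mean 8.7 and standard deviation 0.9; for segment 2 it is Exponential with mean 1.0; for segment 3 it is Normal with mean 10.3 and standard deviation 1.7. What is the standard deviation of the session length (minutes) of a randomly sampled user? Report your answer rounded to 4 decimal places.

Per component, 1: μ=8.7, E[X²]=76.5; 2: μ=1, E[X²]=2; 3: μ=10.3, E[X²]=108.98.
E[X] = 0.5·8.7 + 0.416667·1 + 0.0833333·10.3 = 5.625.
E[X²] = 0.5·76.5 + 0.416667·2 + 0.0833333·108.98 = 48.165.
Var(X) = E[X²] − (E[X])² = 48.165 − 31.6406 = 16.5244.
SD(X) = √16.5244 = 4.06502.

4.0650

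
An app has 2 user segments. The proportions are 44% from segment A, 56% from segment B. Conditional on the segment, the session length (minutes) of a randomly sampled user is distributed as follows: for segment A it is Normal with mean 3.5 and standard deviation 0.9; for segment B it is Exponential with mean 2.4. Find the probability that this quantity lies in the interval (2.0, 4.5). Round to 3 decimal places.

0.518

Conditional on each segment, P(2.0 < X < 4.5): A: 0.818949; B: 0.281243.
By total probability, P(2.0 < X < 4.5) = 0.44·0.818949 + 0.56·0.281243 = 0.517834.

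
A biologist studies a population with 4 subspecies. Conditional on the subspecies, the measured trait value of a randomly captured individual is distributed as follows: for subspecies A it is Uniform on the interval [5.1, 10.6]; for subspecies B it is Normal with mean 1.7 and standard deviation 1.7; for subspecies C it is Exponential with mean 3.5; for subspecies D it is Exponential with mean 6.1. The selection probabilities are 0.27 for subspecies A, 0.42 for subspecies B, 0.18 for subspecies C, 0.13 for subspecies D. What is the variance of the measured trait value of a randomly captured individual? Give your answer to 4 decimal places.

15.7131

Per component, A: μ=7.85, E[X²]=64.1433; B: μ=1.7, E[X²]=5.78; C: μ=3.5, E[X²]=24.5; D: μ=6.1, E[X²]=74.42.
E[X] = 0.27·7.85 + 0.42·1.7 + 0.18·3.5 + 0.13·6.1 = 4.2565.
E[X²] = 0.27·64.1433 + 0.42·5.78 + 0.18·24.5 + 0.13·74.42 = 33.8309.
Var(X) = E[X²] − (E[X])² = 33.8309 − 18.1178 = 15.7131.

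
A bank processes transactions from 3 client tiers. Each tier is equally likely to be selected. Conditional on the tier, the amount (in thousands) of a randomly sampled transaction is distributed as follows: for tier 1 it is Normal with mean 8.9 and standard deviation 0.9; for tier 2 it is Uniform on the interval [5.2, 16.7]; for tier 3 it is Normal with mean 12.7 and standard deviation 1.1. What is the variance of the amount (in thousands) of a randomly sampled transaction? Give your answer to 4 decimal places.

Per component, 1: μ=8.9, E[X²]=80.02; 2: μ=10.95, E[X²]=130.923; 3: μ=12.7, E[X²]=162.5.
E[X] = 0.333333·8.9 + 0.333333·10.95 + 0.333333·12.7 = 10.85.
E[X²] = 0.333333·80.02 + 0.333333·130.923 + 0.333333·162.5 = 124.481.
Var(X) = E[X²] − (E[X])² = 124.481 − 117.722 = 6.75861.

6.7586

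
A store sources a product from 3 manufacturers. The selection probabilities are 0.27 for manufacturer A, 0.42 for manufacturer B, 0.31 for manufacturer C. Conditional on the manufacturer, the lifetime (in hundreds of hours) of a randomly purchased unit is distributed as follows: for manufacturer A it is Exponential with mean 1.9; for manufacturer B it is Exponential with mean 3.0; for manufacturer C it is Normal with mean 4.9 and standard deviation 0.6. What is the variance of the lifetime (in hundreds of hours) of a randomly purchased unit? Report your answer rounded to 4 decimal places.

6.2268

Per component, A: μ=1.9, E[X²]=7.22; B: μ=3, E[X²]=18; C: μ=4.9, E[X²]=24.37.
E[X] = 0.27·1.9 + 0.42·3 + 0.31·4.9 = 3.292.
E[X²] = 0.27·7.22 + 0.42·18 + 0.31·24.37 = 17.0641.
Var(X) = E[X²] − (E[X])² = 17.0641 − 10.8373 = 6.22684.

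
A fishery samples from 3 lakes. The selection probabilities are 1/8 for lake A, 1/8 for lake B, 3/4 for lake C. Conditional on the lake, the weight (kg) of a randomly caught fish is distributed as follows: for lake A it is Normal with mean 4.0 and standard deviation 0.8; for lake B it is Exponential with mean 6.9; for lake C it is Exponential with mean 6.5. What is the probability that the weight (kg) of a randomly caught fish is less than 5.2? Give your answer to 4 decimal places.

Conditional on each lake, P(X < 5.2): A: 0.933193; B: 0.529342; C: 0.550671.
By total probability, P(X < 5.2) = 0.125·0.933193 + 0.125·0.529342 + 0.75·0.550671 = 0.59582.

0.5958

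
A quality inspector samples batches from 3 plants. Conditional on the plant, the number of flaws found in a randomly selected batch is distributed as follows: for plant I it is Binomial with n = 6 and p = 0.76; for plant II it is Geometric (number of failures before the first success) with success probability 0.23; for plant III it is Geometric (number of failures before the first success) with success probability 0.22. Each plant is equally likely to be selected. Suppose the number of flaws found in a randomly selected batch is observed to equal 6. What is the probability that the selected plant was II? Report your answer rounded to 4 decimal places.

0.1652

Likelihoods P(X=6 | ·): I: 0.1927; II: 0.0479371; III: 0.0495439.
Posterior ∝ prior × likelihood. Numerator for II: 0.333333·0.0479371 = 0.015979.
Normalizing constant: 0.333333·0.1927 + 0.333333·0.0479371 + 0.333333·0.0495439 = 0.096727.
P(II | observation) = 0.015979 / 0.096727 = 0.165197.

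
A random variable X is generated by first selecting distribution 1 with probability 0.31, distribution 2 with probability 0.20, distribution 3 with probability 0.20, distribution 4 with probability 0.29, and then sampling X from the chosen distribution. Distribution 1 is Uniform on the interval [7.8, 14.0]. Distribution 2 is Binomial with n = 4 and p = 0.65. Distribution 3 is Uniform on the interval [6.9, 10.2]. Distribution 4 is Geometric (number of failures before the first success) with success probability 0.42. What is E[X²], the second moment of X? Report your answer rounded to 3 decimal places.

55.667

For each component E[X²] = Var + (mean)², giving 1: 122.013; 2: 7.67; 3: 74.01; 4: 5.19501.
Overall E[X²] = 0.31·122.013 + 0.2·7.67 + 0.2·74.01 + 0.29·5.19501 = 55.6667.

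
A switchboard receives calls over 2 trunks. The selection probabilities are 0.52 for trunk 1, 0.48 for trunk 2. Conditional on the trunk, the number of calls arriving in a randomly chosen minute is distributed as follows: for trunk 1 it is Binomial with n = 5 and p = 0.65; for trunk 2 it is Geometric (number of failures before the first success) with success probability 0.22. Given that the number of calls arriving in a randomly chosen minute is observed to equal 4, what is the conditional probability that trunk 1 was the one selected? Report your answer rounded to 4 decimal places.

0.8060

Likelihoods P(X=4 | ·): 1: 0.312386; 2: 0.0814331.
Posterior ∝ prior × likelihood. Numerator for 1: 0.52·0.312386 = 0.162441.
Normalizing constant: 0.52·0.312386 + 0.48·0.0814331 = 0.201529.
P(1 | observation) = 0.162441 / 0.201529 = 0.806043.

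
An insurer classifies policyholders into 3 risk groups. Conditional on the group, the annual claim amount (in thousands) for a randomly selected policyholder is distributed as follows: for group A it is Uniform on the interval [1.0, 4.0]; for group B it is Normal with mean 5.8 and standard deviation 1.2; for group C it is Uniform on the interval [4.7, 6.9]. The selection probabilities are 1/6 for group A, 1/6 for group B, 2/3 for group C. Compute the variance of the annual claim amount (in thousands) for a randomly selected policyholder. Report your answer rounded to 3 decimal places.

2.146

Per component, A: μ=2.5, E[X²]=7; B: μ=5.8, E[X²]=35.08; C: μ=5.8, E[X²]=34.0433.
E[X] = 0.166667·2.5 + 0.166667·5.8 + 0.666667·5.8 = 5.25.
E[X²] = 0.166667·7 + 0.166667·35.08 + 0.666667·34.0433 = 29.7089.
Var(X) = E[X²] − (E[X])² = 29.7089 − 27.5625 = 2.14639.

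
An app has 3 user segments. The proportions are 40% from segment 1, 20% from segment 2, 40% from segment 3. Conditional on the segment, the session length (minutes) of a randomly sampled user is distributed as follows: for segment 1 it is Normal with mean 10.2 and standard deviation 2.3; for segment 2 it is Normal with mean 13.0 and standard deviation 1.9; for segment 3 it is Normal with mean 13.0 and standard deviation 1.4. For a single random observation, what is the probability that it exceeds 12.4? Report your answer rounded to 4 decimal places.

0.4589

Conditional on each segment, P(X > 12.4): 1: 0.169404; 2: 0.623919; 3: 0.665882.
By total probability, P(X > 12.4) = 0.4·0.169404 + 0.2·0.623919 + 0.4·0.665882 = 0.458898.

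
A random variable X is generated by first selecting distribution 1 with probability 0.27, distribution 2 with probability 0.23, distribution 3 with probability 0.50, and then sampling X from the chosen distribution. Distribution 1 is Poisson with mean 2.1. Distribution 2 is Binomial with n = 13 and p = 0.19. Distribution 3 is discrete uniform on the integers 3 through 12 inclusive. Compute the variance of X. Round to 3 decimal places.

Per component, 1: μ=2.1, E[X²]=6.51; 2: μ=2.47, E[X²]=8.1016; 3: μ=7.5, E[X²]=64.5.
E[X] = 0.27·2.1 + 0.23·2.47 + 0.5·7.5 = 4.8851.
E[X²] = 0.27·6.51 + 0.23·8.1016 + 0.5·64.5 = 35.8711.
Var(X) = E[X²] − (E[X])² = 35.8711 − 23.8642 = 12.0069.

12.007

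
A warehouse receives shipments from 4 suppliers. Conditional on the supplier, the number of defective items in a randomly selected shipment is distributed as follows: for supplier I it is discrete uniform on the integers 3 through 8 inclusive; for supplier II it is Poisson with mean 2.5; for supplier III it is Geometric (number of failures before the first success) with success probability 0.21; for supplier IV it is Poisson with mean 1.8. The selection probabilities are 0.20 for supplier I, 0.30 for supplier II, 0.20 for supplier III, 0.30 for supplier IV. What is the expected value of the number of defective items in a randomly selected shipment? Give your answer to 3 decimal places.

Component means — I: 5.5; II: 2.5; III: 3.7619; IV: 1.8.
E[X] = 0.2·5.5 + 0.3·2.5 + 0.2·3.7619 + 0.3·1.8 = 3.14238.

3.142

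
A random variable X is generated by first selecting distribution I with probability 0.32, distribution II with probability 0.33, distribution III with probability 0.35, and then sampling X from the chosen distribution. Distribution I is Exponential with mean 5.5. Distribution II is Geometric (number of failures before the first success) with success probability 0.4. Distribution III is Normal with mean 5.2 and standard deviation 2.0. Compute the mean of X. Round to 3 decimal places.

4.075

Component means — I: 5.5; II: 1.5; III: 5.2.
E[X] = 0.32·5.5 + 0.33·1.5 + 0.35·5.2 = 4.075.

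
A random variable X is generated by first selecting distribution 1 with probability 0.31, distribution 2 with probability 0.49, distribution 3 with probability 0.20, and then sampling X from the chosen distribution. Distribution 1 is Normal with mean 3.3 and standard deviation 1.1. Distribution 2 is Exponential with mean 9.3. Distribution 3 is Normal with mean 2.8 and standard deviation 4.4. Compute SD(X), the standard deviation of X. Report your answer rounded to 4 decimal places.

7.5001

Per component, 1: μ=3.3, E[X²]=12.1; 2: μ=9.3, E[X²]=172.98; 3: μ=2.8, E[X²]=27.2.
E[X] = 0.31·3.3 + 0.49·9.3 + 0.2·2.8 = 6.14.
E[X²] = 0.31·12.1 + 0.49·172.98 + 0.2·27.2 = 93.9512.
Var(X) = E[X²] − (E[X])² = 93.9512 − 37.6996 = 56.2516.
SD(X) = √56.2516 = 7.50011.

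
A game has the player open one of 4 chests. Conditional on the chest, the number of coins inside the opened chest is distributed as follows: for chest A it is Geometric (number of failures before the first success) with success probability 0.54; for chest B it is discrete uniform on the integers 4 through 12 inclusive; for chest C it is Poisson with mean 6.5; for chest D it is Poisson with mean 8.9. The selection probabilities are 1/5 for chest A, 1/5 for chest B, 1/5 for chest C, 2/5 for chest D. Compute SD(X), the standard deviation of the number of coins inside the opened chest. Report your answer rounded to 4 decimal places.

3.9530

Per component, A: μ=0.851852, E[X²]=2.30316; B: μ=8, E[X²]=70.6667; C: μ=6.5, E[X²]=48.75; D: μ=8.9, E[X²]=88.11.
E[X] = 0.2·0.851852 + 0.2·8 + 0.2·6.5 + 0.4·8.9 = 6.63037.
E[X²] = 0.2·2.30316 + 0.2·70.6667 + 0.2·48.75 + 0.4·88.11 = 59.588.
Var(X) = E[X²] − (E[X])² = 59.588 − 43.9618 = 15.6262.
SD(X) = √15.6262 = 3.95299.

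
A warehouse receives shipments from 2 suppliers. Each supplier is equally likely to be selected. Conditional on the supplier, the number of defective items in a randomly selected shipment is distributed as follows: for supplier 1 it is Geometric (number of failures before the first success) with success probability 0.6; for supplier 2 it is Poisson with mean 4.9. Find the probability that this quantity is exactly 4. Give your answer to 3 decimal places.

0.097

Conditional on each supplier, P(X = 4): 1: 0.01536; 2: 0.178867.
By total probability, P(X = 4) = 0.5·0.01536 + 0.5·0.178867 = 0.0971135.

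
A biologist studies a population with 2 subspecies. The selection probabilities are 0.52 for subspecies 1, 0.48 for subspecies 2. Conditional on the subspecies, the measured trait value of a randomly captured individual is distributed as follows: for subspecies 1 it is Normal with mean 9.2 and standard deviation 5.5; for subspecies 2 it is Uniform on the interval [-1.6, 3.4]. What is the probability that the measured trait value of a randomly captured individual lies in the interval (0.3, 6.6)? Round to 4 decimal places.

Conditional on each subspecies, P(0.3 < X < 6.6): 1: 0.265392; 2: 0.62.
By total probability, P(0.3 < X < 6.6) = 0.52·0.265392 + 0.48·0.62 = 0.435604.

0.4356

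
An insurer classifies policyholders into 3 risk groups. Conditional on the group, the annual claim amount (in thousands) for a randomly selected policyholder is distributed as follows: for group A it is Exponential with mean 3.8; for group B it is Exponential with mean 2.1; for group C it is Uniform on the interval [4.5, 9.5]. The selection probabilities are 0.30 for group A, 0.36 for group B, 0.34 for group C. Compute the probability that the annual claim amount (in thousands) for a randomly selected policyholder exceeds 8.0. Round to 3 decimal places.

0.147

Conditional on each group, P(X > 8.0): A: 0.121814; B: 0.0221587; C: 0.3.
By total probability, P(X > 8.0) = 0.3·0.121814 + 0.36·0.0221587 + 0.34·0.3 = 0.146521.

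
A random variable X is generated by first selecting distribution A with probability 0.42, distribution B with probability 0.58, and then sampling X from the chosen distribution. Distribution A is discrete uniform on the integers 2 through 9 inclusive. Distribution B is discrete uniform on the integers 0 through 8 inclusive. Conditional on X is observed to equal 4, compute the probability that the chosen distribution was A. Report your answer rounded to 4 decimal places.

0.4489

Likelihoods P(X=4 | ·): A: 0.125; B: 0.111111.
Posterior ∝ prior × likelihood. Numerator for A: 0.42·0.125 = 0.0525.
Normalizing constant: 0.42·0.125 + 0.58·0.111111 = 0.116944.
P(A | observation) = 0.0525 / 0.116944 = 0.448931.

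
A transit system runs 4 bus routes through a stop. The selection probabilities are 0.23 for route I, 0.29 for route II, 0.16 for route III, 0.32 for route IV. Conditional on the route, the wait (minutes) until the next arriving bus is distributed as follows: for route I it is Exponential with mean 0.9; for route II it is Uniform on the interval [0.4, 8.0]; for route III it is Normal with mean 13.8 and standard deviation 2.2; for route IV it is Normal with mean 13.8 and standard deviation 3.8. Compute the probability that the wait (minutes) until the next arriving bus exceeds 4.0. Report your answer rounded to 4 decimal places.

Conditional on each route, P(X > 4.0): I: 0.0117436; II: 0.526316; III: 0.999996; IV: 0.995045.
By total probability, P(X > 4.0) = 0.23·0.0117436 + 0.29·0.526316 + 0.16·0.999996 + 0.32·0.995045 = 0.633746.

0.6337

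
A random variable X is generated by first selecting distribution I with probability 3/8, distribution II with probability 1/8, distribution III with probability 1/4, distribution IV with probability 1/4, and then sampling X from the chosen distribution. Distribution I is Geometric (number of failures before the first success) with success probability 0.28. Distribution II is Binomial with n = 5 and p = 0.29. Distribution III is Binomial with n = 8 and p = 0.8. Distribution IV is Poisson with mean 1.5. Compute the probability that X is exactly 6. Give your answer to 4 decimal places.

0.0889

Conditional on each component, P(X = 6): I: 0.0390079; II: 0; III: 0.293601; IV: 0.00352999.
By total probability, P(X = 6) = 0.375·0.0390079 + 0.125·0 + 0.25·0.293601 + 0.25·0.00352999 = 0.0889108.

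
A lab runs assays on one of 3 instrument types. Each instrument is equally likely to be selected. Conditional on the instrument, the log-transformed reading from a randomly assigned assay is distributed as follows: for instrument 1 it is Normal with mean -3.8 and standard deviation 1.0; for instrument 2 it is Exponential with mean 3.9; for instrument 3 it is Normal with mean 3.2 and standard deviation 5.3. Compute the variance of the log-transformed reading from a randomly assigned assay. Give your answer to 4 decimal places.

Per component, 1: μ=-3.8, E[X²]=15.44; 2: μ=3.9, E[X²]=30.42; 3: μ=3.2, E[X²]=38.33.
E[X] = 0.333333·-3.8 + 0.333333·3.9 + 0.333333·3.2 = 1.1.
E[X²] = 0.333333·15.44 + 0.333333·30.42 + 0.333333·38.33 = 28.0633.
Var(X) = E[X²] − (E[X])² = 28.0633 − 1.21 = 26.8533.

26.8533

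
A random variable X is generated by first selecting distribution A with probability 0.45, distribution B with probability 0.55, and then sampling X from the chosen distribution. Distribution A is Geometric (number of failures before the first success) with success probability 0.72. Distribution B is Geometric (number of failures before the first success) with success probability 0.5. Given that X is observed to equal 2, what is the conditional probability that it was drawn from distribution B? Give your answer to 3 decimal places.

0.730

Likelihoods P(X=2 | ·): A: 0.056448; B: 0.125.
Posterior ∝ prior × likelihood. Numerator for B: 0.55·0.125 = 0.06875.
Normalizing constant: 0.45·0.056448 + 0.55·0.125 = 0.0941516.
P(B | observation) = 0.06875 / 0.0941516 = 0.730205.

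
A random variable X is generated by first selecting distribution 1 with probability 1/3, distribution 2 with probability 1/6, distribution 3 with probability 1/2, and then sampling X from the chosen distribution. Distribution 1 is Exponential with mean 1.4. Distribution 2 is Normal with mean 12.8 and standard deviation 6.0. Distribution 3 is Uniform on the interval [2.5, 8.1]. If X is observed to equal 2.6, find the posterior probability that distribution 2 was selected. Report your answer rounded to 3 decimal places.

0.020

Likelihoods f(2.6 | ·): 1: 0.111513; 2: 0.0156748; 3: 0.178571.
Posterior ∝ prior × likelihood. Numerator for 2: 0.166667·0.0156748 = 0.00261247.
Normalizing constant: 0.333333·0.111513 + 0.166667·0.0156748 + 0.5·0.178571 = 0.129069.
P(2 | observation) = 0.00261247 / 0.129069 = 0.0202409.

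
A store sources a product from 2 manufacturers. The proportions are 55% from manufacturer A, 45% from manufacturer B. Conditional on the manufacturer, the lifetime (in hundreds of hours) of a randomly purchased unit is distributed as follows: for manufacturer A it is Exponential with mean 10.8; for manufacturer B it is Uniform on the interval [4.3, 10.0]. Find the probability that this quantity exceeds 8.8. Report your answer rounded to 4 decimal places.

Conditional on each manufacturer, P(X > 8.8): A: 0.442721; B: 0.210526.
By total probability, P(X > 8.8) = 0.55·0.442721 + 0.45·0.210526 = 0.338234.

0.3382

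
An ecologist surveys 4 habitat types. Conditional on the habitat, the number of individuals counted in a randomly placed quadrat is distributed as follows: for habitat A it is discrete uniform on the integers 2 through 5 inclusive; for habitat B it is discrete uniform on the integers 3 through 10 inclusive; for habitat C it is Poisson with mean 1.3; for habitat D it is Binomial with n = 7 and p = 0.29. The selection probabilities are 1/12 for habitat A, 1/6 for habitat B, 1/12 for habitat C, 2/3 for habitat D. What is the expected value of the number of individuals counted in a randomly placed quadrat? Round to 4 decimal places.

Component means — A: 3.5; B: 6.5; C: 1.3; D: 2.03.
E[X] = 0.0833333·3.5 + 0.166667·6.5 + 0.0833333·1.3 + 0.666667·2.03 = 2.83667.

2.8367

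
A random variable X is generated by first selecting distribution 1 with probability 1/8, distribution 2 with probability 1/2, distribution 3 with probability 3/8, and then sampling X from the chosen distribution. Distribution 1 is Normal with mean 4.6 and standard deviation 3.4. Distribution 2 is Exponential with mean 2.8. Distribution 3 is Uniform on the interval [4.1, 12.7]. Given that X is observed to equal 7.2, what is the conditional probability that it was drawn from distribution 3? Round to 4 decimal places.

0.6394

Likelihoods f(7.2 | ·): 1: 0.0875889; 2: 0.0272951; 3: 0.116279.
Posterior ∝ prior × likelihood. Numerator for 3: 0.375·0.116279 = 0.0436047.
Normalizing constant: 0.125·0.0875889 + 0.5·0.0272951 + 0.375·0.116279 = 0.0682008.
P(3 | observation) = 0.0436047 / 0.0682008 = 0.639357.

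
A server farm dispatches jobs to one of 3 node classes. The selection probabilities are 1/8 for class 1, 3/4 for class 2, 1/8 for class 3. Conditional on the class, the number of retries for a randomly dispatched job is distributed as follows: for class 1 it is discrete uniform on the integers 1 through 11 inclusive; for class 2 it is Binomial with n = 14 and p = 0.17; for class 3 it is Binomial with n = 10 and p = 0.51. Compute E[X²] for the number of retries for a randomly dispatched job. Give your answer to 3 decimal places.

For each component E[X²] = Var + (mean)², giving 1: 46; 2: 7.6398; 3: 28.509.
Overall E[X²] = 0.125·46 + 0.75·7.6398 + 0.125·28.509 = 15.0435.

15.043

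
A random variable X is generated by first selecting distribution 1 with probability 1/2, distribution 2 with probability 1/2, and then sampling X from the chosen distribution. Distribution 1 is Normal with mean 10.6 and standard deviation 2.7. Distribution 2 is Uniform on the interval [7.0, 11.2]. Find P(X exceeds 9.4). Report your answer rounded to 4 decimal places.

Conditional on each component, P(X > 9.4): 1: 0.671639; 2: 0.428571.
By total probability, P(X > 9.4) = 0.5·0.671639 + 0.5·0.428571 = 0.550105.

0.5501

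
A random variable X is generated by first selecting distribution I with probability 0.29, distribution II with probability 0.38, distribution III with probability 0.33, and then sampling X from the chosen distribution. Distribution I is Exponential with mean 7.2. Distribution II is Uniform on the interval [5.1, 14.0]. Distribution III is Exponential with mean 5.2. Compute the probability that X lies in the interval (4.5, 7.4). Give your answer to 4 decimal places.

0.2090

Conditional on each component, P(4.5 < X < 7.4): I: 0.17746; II: 0.258427; III: 0.179918.
By total probability, P(4.5 < X < 7.4) = 0.29·0.17746 + 0.38·0.258427 + 0.33·0.179918 = 0.209039.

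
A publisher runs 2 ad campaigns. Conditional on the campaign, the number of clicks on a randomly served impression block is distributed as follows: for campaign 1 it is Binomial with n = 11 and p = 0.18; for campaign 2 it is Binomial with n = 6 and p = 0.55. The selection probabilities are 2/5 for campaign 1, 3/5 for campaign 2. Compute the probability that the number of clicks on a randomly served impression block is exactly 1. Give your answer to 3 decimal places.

0.145

Conditional on each campaign, P(X = 1): 1: 0.272147; 2: 0.0608943.
By total probability, P(X = 1) = 0.4·0.272147 + 0.6·0.0608943 = 0.145395.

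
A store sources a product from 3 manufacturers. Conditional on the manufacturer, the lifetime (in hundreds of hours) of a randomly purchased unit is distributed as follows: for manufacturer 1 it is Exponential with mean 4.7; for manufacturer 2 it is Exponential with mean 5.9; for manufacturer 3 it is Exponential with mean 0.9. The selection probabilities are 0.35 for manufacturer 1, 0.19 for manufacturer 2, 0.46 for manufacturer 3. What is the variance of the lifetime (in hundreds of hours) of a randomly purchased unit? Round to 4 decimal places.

19.3236

Per component, 1: μ=4.7, E[X²]=44.18; 2: μ=5.9, E[X²]=69.62; 3: μ=0.9, E[X²]=1.62.
E[X] = 0.35·4.7 + 0.19·5.9 + 0.46·0.9 = 3.18.
E[X²] = 0.35·44.18 + 0.19·69.62 + 0.46·1.62 = 29.436.
Var(X) = E[X²] − (E[X])² = 29.436 − 10.1124 = 19.3236.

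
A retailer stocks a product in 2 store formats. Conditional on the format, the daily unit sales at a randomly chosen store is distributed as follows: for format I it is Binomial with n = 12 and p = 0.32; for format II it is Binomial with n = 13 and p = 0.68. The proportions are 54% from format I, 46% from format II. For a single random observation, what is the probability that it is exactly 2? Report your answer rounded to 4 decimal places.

Conditional on each format, P(X = 2): I: 0.142867; II: 0.000129946.
By total probability, P(X = 2) = 0.54·0.142867 + 0.46·0.000129946 = 0.0772081.

0.0772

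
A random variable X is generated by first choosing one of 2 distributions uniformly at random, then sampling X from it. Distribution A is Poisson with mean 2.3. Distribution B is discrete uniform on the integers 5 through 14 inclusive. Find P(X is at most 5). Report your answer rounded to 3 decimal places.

0.535

Conditional on each component, P(X ≤ 5): A: 0.970024; B: 0.1.
By total probability, P(X ≤ 5) = 0.5·0.970024 + 0.5·0.1 = 0.535012.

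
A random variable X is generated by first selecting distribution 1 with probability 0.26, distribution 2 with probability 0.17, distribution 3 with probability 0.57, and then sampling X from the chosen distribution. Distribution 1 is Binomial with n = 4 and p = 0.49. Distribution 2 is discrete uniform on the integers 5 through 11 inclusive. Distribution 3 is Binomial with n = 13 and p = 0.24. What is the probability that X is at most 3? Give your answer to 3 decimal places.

0.597

Conditional on each component, P(X ≤ 3): 1: 0.942352; 2: 0; 3: 0.61777.
By total probability, P(X ≤ 3) = 0.26·0.942352 + 0.17·0 + 0.57·0.61777 = 0.59714.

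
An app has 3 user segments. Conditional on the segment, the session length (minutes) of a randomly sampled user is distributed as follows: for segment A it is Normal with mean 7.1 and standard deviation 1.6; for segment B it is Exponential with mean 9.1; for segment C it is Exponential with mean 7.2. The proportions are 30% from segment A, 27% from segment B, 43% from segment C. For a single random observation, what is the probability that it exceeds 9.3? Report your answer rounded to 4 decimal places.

0.2407

Conditional on each segment, P(X > 9.3): A: 0.0845657; B: 0.359882; C: 0.274812.
By total probability, P(X > 9.3) = 0.3·0.0845657 + 0.27·0.359882 + 0.43·0.274812 = 0.240707.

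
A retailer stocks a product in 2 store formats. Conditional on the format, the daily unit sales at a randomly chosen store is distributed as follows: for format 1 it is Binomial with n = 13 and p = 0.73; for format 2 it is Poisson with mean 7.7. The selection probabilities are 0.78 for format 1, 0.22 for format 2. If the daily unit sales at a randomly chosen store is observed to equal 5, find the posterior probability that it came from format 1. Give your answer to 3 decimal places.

0.207

Likelihoods P(X=5 | ·): 1: 0.00753534; 2: 0.102142.
Posterior ∝ prior × likelihood. Numerator for 1: 0.78·0.00753534 = 0.00587757.
Normalizing constant: 0.78·0.00753534 + 0.22·0.102142 = 0.0283488.
P(1 | observation) = 0.00587757 / 0.0283488 = 0.20733.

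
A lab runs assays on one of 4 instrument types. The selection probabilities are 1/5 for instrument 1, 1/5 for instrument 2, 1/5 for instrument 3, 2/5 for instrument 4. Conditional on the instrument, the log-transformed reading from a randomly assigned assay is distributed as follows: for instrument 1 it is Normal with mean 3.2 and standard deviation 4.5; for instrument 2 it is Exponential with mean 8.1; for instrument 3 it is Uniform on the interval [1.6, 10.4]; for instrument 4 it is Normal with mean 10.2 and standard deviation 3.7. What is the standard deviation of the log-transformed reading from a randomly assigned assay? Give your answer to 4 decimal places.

5.5743

Per component, 1: μ=3.2, E[X²]=30.49; 2: μ=8.1, E[X²]=131.22; 3: μ=6, E[X²]=42.4533; 4: μ=10.2, E[X²]=117.73.
E[X] = 0.2·3.2 + 0.2·8.1 + 0.2·6 + 0.4·10.2 = 7.54.
E[X²] = 0.2·30.49 + 0.2·131.22 + 0.2·42.4533 + 0.4·117.73 = 87.9247.
Var(X) = E[X²] − (E[X])² = 87.9247 − 56.8516 = 31.0731.
SD(X) = √31.0731 = 5.57432.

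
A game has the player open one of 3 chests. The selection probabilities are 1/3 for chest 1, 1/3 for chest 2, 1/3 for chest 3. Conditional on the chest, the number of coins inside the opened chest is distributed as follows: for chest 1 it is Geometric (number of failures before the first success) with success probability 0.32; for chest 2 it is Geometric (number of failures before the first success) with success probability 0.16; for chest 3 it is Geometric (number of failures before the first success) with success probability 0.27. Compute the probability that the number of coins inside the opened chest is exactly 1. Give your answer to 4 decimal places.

Conditional on each chest, P(X = 1): 1: 0.2176; 2: 0.1344; 3: 0.1971.
By total probability, P(X = 1) = 0.333333·0.2176 + 0.333333·0.1344 + 0.333333·0.1971 = 0.183033.

0.1830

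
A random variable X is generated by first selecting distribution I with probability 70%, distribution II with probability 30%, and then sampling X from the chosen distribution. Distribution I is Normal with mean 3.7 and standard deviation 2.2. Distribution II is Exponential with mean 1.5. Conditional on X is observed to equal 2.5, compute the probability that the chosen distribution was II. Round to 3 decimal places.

0.257

Likelihoods f(2.5 | ·): I: 0.156272; II: 0.125917.
Posterior ∝ prior × likelihood. Numerator for II: 0.3·0.125917 = 0.0377751.
Normalizing constant: 0.7·0.156272 + 0.3·0.125917 = 0.147166.
P(II | observation) = 0.0377751 / 0.147166 = 0.256684.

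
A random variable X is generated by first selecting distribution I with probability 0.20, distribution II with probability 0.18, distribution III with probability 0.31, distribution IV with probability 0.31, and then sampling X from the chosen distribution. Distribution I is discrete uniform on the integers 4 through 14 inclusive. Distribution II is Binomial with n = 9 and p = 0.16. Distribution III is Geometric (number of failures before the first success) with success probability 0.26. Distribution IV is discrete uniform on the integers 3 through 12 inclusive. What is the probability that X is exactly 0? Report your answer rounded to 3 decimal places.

0.118

Conditional on each component, P(X = 0): I: 0; II: 0.208216; III: 0.26; IV: 0.
By total probability, P(X = 0) = 0.2·0 + 0.18·0.208216 + 0.31·0.26 + 0.31·0 = 0.118079.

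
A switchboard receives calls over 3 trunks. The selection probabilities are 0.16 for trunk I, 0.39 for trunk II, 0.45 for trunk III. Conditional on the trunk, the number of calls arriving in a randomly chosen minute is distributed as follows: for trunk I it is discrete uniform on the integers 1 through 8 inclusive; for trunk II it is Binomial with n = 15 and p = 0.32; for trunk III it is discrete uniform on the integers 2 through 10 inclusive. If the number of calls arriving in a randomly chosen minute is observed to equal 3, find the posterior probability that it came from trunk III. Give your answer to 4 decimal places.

0.3942

Likelihoods P(X=3 | ·): I: 0.125; II: 0.145736; III: 0.111111.
Posterior ∝ prior × likelihood. Numerator for III: 0.45·0.111111 = 0.05.
Normalizing constant: 0.16·0.125 + 0.39·0.145736 + 0.45·0.111111 = 0.126837.
P(III | observation) = 0.05 / 0.126837 = 0.394206.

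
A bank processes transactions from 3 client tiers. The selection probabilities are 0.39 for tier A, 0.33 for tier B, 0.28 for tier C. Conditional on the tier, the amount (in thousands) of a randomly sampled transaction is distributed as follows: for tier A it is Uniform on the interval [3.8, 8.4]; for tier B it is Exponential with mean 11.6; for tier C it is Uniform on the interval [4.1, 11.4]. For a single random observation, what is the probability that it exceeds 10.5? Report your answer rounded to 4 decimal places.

Conditional on each tier, P(X > 10.5): A: 0; B: 0.404472; C: 0.123288.
By total probability, P(X > 10.5) = 0.39·0 + 0.33·0.404472 + 0.28·0.123288 = 0.167996.

0.1680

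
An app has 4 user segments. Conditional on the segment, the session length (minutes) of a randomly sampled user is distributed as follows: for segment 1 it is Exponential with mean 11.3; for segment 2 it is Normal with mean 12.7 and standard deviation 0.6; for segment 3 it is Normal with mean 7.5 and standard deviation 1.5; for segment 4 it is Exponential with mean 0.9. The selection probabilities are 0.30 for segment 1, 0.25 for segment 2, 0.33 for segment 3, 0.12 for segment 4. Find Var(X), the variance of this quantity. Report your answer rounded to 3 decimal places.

52.840

Per component, 1: μ=11.3, E[X²]=255.38; 2: μ=12.7, E[X²]=161.65; 3: μ=7.5, E[X²]=58.5; 4: μ=0.9, E[X²]=1.62.
E[X] = 0.3·11.3 + 0.25·12.7 + 0.33·7.5 + 0.12·0.9 = 9.148.
E[X²] = 0.3·255.38 + 0.25·161.65 + 0.33·58.5 + 0.12·1.62 = 136.526.
Var(X) = E[X²] − (E[X])² = 136.526 − 83.6859 = 52.84.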